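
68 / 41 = 1.66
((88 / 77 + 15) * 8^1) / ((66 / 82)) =37064 / 231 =160.45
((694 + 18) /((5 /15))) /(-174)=-356 /29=-12.28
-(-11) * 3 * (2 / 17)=66 / 17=3.88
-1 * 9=-9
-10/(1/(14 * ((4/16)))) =-35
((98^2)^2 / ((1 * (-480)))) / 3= -5764801 / 90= -64053.34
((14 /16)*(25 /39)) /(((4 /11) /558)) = 179025 /208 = 860.70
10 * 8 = 80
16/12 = 4/3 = 1.33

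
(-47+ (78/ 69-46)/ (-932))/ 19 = -251615/ 101821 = -2.47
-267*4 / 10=-534 / 5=-106.80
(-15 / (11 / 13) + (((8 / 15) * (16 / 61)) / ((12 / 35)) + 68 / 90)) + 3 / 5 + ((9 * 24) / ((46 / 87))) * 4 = 1123762328 / 694485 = 1618.12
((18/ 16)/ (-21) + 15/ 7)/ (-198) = -13/ 1232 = -0.01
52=52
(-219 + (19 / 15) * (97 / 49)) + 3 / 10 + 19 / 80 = -2539631 / 11760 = -215.96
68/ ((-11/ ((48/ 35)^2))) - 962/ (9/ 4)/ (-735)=-574072/ 51975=-11.05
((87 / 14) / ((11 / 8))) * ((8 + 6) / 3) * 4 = 928 / 11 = 84.36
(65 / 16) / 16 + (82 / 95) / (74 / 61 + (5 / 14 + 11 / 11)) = 0.59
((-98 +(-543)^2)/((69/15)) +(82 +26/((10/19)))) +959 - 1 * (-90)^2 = 6562671/115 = 57066.70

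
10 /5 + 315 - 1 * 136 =181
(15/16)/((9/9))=15/16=0.94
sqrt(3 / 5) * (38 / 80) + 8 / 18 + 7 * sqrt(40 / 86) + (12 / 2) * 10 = 19 * sqrt(15) / 200 + 14 * sqrt(215) / 43 + 544 / 9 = 65.59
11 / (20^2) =11 / 400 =0.03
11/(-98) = -11/98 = -0.11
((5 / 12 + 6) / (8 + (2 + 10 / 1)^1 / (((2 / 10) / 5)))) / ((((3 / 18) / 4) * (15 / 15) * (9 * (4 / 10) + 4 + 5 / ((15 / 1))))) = 15 / 238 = 0.06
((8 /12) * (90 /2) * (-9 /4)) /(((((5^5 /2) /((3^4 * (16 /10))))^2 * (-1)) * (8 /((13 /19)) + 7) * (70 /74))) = 44883072 /1708984375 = 0.03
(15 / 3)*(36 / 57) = 60 / 19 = 3.16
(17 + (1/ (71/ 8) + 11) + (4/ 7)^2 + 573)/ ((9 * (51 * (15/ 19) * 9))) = 13251911/ 71858745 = 0.18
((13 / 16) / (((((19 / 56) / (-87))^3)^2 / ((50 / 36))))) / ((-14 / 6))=-6467817627965946470400 / 47045881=-137478935253990.60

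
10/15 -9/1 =-25/3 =-8.33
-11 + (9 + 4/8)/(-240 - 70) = -6839/620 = -11.03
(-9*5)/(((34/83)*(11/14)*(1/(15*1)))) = -392175/187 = -2097.19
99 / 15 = 33 / 5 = 6.60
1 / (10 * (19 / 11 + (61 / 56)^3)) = 965888 / 29167475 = 0.03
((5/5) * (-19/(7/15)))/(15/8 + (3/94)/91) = -464360/21389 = -21.71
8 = 8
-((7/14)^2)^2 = -1/16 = -0.06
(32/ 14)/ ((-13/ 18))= -288/ 91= -3.16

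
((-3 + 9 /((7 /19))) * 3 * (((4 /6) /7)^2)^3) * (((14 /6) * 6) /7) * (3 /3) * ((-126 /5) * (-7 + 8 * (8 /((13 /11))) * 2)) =-1123840 /4588311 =-0.24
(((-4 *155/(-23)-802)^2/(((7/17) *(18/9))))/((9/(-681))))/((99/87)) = -1975641206302/40733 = -48502226.85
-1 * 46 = -46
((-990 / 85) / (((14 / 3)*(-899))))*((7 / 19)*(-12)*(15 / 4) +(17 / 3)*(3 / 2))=-91179 / 4065278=-0.02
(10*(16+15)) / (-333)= -310 / 333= -0.93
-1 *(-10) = 10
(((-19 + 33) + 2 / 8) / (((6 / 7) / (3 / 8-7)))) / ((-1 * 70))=1007 / 640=1.57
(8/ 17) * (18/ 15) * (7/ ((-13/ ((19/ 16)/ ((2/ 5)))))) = -399/ 442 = -0.90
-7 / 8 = -0.88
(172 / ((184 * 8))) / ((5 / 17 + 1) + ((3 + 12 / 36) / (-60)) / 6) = 19737 / 217028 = 0.09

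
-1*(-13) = 13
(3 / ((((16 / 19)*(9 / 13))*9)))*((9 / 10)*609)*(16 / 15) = 334.27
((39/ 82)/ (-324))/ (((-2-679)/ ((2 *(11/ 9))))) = 143/ 27139212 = 0.00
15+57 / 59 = 942 / 59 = 15.97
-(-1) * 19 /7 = 19 /7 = 2.71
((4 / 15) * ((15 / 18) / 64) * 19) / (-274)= -19 / 78912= -0.00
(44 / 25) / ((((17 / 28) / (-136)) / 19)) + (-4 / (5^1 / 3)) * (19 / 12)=-187359 / 25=-7494.36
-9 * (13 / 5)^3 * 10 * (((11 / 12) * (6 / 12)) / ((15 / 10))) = -24167 / 50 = -483.34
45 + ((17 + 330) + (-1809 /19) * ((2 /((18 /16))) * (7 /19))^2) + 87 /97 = 702686591 /1995969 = 352.05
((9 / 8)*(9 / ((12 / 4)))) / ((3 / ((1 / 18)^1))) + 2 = 33 / 16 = 2.06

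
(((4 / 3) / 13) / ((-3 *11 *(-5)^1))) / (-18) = -2 / 57915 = -0.00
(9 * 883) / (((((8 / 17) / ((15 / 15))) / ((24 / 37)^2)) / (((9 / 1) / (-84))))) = -7295346 / 9583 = -761.28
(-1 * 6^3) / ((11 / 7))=-1512 / 11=-137.45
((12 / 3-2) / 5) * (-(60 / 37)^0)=-2 / 5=-0.40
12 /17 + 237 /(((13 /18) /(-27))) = -1957938 /221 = -8859.45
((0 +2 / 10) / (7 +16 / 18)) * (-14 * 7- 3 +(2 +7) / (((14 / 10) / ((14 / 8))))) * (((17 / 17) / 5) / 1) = -0.46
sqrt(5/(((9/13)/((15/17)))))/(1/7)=35 * sqrt(663)/51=17.67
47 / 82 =0.57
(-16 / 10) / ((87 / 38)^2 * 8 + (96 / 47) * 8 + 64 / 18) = -0.03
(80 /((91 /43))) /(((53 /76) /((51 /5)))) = 2666688 /4823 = 552.91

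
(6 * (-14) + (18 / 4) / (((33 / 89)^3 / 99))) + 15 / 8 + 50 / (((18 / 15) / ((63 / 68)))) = 143097477 / 16456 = 8695.76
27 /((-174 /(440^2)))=-871200 /29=-30041.38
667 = 667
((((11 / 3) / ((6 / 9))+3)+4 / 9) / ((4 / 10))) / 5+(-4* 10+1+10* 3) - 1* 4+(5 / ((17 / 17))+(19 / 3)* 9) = 1925 / 36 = 53.47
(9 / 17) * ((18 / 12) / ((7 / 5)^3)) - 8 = -89921 / 11662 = -7.71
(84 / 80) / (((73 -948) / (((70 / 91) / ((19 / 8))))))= -12 / 30875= -0.00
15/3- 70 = -65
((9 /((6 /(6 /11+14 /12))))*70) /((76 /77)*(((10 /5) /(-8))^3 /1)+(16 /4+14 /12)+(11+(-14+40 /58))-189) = -0.97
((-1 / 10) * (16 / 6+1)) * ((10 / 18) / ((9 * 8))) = -11 / 3888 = -0.00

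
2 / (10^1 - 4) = 1 / 3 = 0.33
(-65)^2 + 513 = 4738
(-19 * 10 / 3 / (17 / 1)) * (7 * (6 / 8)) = -665 / 34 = -19.56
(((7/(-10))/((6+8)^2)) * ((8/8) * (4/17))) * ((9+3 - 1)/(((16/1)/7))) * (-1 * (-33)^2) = 11979/2720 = 4.40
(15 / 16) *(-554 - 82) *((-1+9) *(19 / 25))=-18126 / 5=-3625.20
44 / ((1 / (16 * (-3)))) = -2112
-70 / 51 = -1.37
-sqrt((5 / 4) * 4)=-sqrt(5)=-2.24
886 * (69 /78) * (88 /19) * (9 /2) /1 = 4034844 /247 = 16335.40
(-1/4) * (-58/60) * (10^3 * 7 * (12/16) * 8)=10150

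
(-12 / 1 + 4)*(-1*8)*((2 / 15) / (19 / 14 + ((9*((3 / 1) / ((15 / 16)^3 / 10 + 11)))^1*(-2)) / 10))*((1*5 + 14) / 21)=441587968 / 49753701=8.88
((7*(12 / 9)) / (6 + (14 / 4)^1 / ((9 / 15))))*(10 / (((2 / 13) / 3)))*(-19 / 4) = -51870 / 71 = -730.56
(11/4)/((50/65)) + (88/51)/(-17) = 120461/34680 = 3.47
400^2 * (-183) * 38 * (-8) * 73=649781760000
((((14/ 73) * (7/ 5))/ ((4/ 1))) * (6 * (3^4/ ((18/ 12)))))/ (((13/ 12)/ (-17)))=-1619352/ 4745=-341.28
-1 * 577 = -577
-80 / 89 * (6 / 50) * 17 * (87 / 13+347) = -3751968 / 5785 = -648.57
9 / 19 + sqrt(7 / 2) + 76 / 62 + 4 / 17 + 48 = sqrt(14) / 2 + 499997 / 10013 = 51.81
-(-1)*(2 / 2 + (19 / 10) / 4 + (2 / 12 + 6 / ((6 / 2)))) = 3.64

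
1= 1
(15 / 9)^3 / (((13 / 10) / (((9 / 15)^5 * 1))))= 18 / 65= 0.28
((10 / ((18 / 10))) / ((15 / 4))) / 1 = 1.48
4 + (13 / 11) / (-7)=295 / 77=3.83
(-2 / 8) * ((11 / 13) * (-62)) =341 / 26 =13.12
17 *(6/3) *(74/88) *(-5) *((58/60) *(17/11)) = -310097/1452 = -213.57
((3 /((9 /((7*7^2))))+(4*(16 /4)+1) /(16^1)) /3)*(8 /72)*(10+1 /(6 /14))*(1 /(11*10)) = 204943 /427680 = 0.48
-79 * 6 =-474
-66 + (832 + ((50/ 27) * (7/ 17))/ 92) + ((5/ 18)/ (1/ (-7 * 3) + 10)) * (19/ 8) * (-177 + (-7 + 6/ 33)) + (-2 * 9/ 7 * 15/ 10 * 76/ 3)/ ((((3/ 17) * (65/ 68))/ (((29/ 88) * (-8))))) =10605979217507/ 4649725080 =2280.99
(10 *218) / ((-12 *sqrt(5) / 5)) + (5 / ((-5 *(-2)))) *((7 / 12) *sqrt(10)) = -545 *sqrt(5) / 3 + 7 *sqrt(10) / 24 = -405.30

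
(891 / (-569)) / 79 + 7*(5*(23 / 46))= 1571503 / 89902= 17.48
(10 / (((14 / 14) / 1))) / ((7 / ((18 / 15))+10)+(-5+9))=60 / 119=0.50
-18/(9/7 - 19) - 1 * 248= -246.98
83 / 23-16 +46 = 773 / 23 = 33.61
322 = 322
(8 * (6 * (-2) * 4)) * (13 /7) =-713.14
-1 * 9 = -9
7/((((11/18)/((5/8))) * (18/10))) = 175/44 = 3.98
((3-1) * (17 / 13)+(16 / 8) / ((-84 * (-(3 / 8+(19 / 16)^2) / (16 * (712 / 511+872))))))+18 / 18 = 4037629615 / 21250957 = 190.00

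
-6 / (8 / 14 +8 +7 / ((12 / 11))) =-504 / 1259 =-0.40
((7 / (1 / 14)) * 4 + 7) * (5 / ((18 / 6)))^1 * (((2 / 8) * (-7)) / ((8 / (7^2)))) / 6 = -228095 / 192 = -1187.99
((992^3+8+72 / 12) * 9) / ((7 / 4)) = 35142894072 / 7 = 5020413438.86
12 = 12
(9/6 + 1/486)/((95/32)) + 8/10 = 30148/23085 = 1.31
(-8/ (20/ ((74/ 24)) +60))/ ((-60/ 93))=1147/ 6150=0.19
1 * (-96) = -96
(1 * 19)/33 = 19/33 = 0.58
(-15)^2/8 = 225/8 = 28.12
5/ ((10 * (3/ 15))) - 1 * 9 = -13/ 2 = -6.50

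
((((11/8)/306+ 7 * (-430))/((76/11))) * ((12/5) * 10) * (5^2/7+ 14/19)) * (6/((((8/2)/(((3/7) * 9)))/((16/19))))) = -1253973422889/5713547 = -219473.72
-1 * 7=-7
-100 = -100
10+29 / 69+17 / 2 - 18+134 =134.92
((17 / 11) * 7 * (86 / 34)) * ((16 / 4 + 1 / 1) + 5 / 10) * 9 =2709 / 2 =1354.50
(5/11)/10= 0.05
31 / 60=0.52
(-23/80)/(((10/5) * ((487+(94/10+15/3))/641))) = -641/3488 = -0.18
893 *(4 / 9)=3572 / 9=396.89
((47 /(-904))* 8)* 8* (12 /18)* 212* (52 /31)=-8290048 /10509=-788.85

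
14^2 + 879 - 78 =997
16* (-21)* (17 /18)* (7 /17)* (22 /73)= -8624 /219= -39.38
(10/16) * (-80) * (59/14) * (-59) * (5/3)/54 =435125/1134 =383.71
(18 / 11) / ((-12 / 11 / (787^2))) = -1858107 / 2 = -929053.50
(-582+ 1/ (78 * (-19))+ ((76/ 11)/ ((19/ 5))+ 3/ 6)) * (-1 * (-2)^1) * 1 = -9449984/ 8151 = -1159.36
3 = 3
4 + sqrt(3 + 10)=sqrt(13) + 4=7.61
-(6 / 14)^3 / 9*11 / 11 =-3 / 343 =-0.01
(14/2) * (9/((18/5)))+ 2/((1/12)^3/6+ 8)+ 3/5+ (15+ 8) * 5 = 22121431/165890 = 133.35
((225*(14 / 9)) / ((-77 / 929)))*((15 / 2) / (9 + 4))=-348375 / 143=-2436.19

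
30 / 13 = 2.31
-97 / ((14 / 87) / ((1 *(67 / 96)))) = -188471 / 448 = -420.69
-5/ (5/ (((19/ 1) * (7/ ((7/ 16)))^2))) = -4864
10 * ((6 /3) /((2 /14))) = 140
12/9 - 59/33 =-5/11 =-0.45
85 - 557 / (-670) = 57507 / 670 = 85.83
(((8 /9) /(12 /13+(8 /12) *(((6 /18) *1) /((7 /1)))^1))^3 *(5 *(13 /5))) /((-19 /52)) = -32602495744 /1135752949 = -28.71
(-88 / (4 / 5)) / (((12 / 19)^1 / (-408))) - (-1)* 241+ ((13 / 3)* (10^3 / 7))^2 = 200443741 / 441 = 454520.95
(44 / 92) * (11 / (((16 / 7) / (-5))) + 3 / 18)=-12617 / 1104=-11.43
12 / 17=0.71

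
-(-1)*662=662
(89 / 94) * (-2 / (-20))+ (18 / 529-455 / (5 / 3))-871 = -568801439 / 497260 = -1143.87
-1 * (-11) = 11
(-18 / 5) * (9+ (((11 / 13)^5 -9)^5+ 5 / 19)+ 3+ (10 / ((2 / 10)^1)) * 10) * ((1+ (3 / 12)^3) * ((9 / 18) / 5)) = 11008084321965526735924693537310475 / 660045736775234543530259958976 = 16677.76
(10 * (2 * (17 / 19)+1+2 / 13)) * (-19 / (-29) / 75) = 1454 / 5655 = 0.26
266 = 266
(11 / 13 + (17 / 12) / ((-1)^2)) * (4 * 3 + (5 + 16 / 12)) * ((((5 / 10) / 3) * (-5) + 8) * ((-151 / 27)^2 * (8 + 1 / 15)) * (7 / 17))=3224579963143 / 104398632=30887.19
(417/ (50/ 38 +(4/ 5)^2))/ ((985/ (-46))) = -9.96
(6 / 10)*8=24 / 5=4.80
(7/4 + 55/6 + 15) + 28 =647/12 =53.92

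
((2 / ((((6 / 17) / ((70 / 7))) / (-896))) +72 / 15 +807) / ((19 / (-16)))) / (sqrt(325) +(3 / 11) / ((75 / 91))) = -1154111420 / 26932329 +226700457500*sqrt(13) / 350120277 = 2291.72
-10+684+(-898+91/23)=-5061/23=-220.04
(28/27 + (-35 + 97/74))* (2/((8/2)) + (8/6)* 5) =-2805277/11988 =-234.01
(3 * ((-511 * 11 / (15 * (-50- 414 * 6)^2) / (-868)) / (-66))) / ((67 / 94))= -3431 / 800204460720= -0.00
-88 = -88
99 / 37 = 2.68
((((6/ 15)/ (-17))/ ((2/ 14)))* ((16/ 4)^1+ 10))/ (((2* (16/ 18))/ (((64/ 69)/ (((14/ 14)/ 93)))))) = -218736/ 1955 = -111.89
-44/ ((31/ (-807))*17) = 35508/ 527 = 67.38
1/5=0.20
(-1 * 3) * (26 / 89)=-78 / 89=-0.88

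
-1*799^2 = -638401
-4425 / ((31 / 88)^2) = -34267200 / 961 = -35657.86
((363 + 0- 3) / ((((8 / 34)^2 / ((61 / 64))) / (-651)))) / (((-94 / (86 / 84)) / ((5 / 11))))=5287377825 / 264704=19974.68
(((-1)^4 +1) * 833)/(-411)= -1666/411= -4.05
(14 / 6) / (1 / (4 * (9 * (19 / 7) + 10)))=964 / 3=321.33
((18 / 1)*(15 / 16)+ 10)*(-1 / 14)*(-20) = 1075 / 28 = 38.39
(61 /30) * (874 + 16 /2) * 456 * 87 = 355738824 /5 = 71147764.80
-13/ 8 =-1.62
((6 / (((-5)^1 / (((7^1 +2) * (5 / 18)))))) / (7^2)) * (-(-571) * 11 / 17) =-18843 / 833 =-22.62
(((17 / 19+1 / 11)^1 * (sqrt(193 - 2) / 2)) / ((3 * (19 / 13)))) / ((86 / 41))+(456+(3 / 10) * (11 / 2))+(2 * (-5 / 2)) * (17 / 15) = 54899 * sqrt(191) / 1024518+27119 / 60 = 452.72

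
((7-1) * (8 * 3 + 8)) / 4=48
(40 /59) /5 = 8 /59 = 0.14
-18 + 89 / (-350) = -6389 / 350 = -18.25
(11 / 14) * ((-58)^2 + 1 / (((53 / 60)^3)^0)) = 37015 / 14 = 2643.93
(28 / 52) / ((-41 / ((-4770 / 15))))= 4.18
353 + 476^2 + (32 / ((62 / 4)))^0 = 226930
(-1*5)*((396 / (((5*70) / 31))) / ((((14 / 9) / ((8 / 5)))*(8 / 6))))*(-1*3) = 497178 / 1225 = 405.86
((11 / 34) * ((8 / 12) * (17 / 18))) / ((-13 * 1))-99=-69509 / 702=-99.02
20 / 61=0.33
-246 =-246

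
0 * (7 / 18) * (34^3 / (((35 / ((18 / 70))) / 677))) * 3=0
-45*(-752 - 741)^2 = -100307205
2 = 2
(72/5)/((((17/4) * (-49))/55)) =-3168/833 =-3.80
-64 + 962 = 898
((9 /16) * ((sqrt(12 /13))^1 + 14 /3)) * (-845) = -17745 /8 - 585 * sqrt(39) /8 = -2674.79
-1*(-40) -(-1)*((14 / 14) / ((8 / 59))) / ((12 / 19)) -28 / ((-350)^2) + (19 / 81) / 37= 21685234721 / 419580000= 51.68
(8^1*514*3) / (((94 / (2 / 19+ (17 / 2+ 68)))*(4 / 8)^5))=287280768 / 893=321702.99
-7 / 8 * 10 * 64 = -560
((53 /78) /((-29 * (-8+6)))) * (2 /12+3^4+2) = 26447 /27144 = 0.97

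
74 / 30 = 37 / 15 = 2.47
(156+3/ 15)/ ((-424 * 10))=-781/ 21200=-0.04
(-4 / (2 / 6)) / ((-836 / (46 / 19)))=138 / 3971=0.03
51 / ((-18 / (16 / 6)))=-68 / 9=-7.56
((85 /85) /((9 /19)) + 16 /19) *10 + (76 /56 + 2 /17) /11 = 13280921 /447678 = 29.67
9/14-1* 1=-5/14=-0.36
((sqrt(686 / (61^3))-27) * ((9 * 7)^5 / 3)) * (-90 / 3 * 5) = 1339789333050-347352790050 * sqrt(854) / 3721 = 1337061360116.91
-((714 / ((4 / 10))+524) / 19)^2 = -5331481 / 361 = -14768.65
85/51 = 5/3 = 1.67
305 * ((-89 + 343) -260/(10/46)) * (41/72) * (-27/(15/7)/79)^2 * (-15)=1558455633/24964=62428.12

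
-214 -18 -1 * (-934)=702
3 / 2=1.50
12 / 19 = 0.63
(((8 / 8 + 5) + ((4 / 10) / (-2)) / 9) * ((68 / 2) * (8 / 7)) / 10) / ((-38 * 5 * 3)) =-18292 / 448875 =-0.04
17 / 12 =1.42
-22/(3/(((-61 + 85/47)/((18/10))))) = 306020/1269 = 241.15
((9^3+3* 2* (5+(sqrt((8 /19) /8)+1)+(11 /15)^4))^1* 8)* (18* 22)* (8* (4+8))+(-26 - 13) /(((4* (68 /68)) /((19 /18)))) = 1824768* sqrt(19) /19+3497784624377 /15000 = 233604272.11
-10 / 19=-0.53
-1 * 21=-21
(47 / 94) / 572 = 1 / 1144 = 0.00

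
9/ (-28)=-9/ 28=-0.32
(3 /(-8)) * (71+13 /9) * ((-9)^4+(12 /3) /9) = -9625639 /54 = -178252.57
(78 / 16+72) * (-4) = -615 / 2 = -307.50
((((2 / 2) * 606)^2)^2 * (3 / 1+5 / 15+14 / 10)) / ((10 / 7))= 11171092168152 / 25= 446843686726.08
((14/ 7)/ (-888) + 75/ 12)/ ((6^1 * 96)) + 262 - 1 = 33375979/ 127872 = 261.01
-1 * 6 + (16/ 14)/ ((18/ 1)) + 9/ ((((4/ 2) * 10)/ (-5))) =-2063/ 252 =-8.19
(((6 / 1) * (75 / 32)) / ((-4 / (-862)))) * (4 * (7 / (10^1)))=135765 / 16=8485.31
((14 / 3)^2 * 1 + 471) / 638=4435 / 5742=0.77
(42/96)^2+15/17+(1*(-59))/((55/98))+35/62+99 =-33309079/7420160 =-4.49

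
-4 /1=-4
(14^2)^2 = 38416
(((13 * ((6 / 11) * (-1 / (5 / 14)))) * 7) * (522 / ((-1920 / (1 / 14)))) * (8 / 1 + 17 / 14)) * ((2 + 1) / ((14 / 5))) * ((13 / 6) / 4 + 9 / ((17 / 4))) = 13568607 / 191488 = 70.86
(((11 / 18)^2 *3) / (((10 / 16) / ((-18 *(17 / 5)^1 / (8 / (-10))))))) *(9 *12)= 74052 / 5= 14810.40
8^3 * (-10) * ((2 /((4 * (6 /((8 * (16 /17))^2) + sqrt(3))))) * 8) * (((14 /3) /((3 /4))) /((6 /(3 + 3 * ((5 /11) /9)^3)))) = 1317459576781537280 /583852883417991 -37344736515551395840 * sqrt(3) /1751558650253973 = -34672.32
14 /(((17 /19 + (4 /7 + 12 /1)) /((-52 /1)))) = -96824 /1791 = -54.06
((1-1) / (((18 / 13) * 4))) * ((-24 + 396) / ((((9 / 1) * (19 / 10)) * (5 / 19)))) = 0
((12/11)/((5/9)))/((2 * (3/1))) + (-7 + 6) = -37/55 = -0.67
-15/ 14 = -1.07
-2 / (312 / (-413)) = 413 / 156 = 2.65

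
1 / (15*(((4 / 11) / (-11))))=-121 / 60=-2.02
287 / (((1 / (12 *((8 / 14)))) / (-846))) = -1664928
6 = 6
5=5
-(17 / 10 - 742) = 7403 / 10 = 740.30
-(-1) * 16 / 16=1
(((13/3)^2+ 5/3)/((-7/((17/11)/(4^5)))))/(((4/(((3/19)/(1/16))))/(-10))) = 1955/70224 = 0.03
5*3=15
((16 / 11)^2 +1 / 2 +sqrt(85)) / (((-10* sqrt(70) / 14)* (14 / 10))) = sqrt(70)* (-242* sqrt(85) -633) / 16940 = -1.41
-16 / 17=-0.94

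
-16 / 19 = -0.84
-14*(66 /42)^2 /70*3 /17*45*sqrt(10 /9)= -1089*sqrt(10) /833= -4.13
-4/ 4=-1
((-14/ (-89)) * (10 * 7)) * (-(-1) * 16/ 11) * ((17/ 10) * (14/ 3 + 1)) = 453152/ 2937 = 154.29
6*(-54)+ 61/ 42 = -13547/ 42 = -322.55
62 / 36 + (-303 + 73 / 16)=-42727 / 144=-296.72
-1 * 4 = -4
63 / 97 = 0.65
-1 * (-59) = 59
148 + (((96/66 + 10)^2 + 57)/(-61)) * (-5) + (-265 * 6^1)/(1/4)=-45736907/7381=-6196.57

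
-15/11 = -1.36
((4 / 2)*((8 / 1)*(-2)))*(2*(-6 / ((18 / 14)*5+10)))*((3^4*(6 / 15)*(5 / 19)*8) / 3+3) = 1314432 / 2185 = 601.57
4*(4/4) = 4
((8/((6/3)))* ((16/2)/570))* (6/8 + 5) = 92/285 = 0.32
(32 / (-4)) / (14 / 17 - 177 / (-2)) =-272 / 3037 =-0.09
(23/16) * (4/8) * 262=3013/16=188.31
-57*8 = -456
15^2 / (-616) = -225 / 616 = -0.37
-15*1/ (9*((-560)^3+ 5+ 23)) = 5/ 526847916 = 0.00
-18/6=-3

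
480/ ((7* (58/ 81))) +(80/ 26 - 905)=-2127455/ 2639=-806.16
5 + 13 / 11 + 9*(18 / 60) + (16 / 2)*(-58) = -50063 / 110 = -455.12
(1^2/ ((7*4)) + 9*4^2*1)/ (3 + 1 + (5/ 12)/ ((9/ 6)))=36297/ 1078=33.67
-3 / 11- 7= -80 / 11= -7.27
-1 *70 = -70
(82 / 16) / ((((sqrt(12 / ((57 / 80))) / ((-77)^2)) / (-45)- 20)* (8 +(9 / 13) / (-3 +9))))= -720889563569175 / 22830423701764496 +28441413* sqrt(95) / 11415211850882248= -0.03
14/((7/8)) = 16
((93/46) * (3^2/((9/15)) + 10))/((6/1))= 775/92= 8.42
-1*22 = -22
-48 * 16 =-768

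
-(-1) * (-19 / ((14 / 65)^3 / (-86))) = 224368625 / 1372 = 163533.98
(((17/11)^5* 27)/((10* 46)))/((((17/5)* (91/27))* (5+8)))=60886809/17528146636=0.00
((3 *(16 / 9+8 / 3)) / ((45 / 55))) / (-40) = -11 / 27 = -0.41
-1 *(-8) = 8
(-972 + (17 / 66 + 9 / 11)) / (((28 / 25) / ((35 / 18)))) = -8010125 / 4752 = -1685.63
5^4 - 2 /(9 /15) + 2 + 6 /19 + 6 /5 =178177 /285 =625.18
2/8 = 1/4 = 0.25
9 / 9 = 1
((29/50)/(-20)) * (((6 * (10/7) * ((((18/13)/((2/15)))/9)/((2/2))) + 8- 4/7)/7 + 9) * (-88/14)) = 2331571/1114750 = 2.09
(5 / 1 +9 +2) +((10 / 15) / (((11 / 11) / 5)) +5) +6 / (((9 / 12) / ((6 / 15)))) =413 / 15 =27.53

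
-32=-32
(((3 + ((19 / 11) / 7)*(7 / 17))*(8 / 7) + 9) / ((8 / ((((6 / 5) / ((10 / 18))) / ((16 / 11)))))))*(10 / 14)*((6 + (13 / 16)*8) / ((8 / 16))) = 2216835 / 53312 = 41.58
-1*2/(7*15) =-2/105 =-0.02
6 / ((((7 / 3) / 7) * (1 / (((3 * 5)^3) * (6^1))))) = 364500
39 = 39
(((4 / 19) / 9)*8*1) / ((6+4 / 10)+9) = 160 / 13167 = 0.01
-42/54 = -7/9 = -0.78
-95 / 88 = -1.08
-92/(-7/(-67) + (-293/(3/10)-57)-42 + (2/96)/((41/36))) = 3032688/35454229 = 0.09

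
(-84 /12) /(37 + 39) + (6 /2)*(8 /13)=1.75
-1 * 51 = -51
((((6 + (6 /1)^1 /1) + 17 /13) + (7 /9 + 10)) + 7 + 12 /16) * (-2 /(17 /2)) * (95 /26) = -1415405 /51714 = -27.37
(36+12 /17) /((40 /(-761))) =-59358 /85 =-698.33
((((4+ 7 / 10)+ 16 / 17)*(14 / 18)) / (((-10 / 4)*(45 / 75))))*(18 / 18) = -6713 / 2295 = -2.93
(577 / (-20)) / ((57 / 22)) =-6347 / 570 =-11.14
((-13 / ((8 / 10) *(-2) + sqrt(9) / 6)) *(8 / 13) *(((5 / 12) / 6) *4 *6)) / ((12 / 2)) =200 / 99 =2.02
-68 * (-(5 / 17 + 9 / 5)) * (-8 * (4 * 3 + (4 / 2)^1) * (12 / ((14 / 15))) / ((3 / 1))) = -68352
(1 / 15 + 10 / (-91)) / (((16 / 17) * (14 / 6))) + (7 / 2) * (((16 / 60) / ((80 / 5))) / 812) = -34777 / 1773408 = -0.02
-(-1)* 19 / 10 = 19 / 10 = 1.90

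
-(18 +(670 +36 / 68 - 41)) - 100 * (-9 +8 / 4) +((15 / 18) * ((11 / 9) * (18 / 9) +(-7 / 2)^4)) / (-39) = 28190147 / 572832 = 49.21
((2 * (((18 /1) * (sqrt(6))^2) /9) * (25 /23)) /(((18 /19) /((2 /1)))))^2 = 3032.98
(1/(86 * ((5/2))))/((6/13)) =13/1290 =0.01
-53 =-53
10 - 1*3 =7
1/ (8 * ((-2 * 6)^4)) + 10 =1658881/ 165888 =10.00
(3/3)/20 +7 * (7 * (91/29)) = 153.81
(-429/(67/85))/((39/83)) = -77605/67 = -1158.28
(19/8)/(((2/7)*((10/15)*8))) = 1.56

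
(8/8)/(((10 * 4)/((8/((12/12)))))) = 1/5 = 0.20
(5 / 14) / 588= 5 / 8232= 0.00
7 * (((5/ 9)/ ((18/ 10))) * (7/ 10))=245/ 162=1.51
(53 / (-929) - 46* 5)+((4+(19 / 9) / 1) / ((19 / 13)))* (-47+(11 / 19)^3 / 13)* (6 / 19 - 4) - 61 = 995420367492 / 2300295971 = 432.74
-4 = -4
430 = 430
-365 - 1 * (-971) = 606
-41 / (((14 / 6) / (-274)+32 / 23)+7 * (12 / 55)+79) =-1039830 / 2077379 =-0.50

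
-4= -4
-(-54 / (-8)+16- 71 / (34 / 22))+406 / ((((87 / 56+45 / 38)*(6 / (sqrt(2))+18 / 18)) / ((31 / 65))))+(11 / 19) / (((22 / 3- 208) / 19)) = 13391504*sqrt(2) / 1072955+73541900659 / 3875513460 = 36.63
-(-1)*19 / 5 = 3.80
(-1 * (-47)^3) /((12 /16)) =415292 /3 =138430.67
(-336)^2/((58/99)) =5588352/29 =192701.79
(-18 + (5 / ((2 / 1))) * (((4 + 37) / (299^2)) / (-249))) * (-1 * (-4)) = -72.00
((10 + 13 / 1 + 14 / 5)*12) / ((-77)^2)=1548 / 29645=0.05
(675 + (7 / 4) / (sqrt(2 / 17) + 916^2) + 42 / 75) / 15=20213185103178449 / 448809544099125 - 7 * sqrt(34) / 718095270558600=45.04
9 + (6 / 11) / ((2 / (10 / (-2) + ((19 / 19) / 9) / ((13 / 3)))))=1093 / 143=7.64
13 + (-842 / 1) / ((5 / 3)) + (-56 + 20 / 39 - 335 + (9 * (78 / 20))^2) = 1362359 / 3900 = 349.32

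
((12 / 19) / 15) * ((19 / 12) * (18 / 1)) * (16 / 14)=48 / 35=1.37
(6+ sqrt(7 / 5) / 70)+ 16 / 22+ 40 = sqrt(35) / 350+ 514 / 11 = 46.74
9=9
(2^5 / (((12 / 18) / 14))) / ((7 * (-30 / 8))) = -128 / 5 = -25.60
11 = 11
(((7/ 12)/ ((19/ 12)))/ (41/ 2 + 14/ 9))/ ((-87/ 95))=-210/ 11513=-0.02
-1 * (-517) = 517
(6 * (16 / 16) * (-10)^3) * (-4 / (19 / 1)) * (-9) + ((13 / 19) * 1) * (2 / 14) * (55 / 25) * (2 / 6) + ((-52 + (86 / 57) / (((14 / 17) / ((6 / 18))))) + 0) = -68347136 / 5985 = -11419.74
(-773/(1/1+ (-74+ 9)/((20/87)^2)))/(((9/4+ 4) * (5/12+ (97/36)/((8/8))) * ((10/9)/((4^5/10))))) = 256462848/86027375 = 2.98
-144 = -144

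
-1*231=-231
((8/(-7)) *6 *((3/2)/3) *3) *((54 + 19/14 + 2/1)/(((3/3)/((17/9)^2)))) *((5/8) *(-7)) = 1160335/126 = 9209.01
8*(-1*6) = -48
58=58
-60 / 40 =-3 / 2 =-1.50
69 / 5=13.80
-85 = -85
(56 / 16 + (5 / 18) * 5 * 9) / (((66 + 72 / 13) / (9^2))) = 2808 / 155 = 18.12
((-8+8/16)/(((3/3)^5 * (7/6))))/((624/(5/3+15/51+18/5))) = -709/12376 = -0.06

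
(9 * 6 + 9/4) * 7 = 1575/4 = 393.75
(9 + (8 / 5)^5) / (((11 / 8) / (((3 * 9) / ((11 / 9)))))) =118375992 / 378125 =313.06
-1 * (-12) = 12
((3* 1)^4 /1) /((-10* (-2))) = 81 /20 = 4.05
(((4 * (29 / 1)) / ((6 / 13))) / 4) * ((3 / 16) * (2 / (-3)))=-377 / 48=-7.85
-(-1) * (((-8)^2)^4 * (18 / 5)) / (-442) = -150994944 / 1105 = -136647.01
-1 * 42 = -42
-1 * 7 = -7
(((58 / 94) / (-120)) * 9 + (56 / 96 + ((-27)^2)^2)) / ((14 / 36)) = 8991990807 / 6580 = 1366563.95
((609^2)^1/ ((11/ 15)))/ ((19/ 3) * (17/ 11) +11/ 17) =283723965/ 5854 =48466.68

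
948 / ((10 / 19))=1801.20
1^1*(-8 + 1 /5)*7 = -273 /5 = -54.60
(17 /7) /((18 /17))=289 /126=2.29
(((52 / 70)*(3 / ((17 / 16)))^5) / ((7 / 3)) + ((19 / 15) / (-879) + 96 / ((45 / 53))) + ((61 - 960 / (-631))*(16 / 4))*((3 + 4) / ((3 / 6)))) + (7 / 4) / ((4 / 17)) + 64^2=72004775534660687233 / 9261261838669680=7774.83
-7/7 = -1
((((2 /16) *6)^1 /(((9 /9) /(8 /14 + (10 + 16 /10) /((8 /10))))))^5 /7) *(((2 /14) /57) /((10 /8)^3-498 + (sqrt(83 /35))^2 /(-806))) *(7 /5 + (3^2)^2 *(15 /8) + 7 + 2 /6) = -9745135873940867907 /455551664687386624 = -21.39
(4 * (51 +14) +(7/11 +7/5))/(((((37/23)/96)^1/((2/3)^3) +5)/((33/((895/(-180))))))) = -9164648448/26646835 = -343.93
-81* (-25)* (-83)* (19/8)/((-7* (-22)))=-3193425/1232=-2592.07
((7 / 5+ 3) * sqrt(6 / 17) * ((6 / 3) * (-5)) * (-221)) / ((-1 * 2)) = -286 * sqrt(102) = -2888.46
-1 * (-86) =86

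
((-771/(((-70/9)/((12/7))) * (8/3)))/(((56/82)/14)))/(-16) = -2560491/31360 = -81.65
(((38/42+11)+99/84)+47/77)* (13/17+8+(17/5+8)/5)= 151.24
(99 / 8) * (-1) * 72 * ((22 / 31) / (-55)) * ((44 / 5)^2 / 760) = 431244 / 368125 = 1.17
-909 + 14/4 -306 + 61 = -2301/2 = -1150.50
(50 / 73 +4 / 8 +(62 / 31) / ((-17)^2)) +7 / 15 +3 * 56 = 107378573 / 632910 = 169.66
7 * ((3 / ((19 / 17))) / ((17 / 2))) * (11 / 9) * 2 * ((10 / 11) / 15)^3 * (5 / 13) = 1120 / 2420847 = 0.00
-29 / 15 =-1.93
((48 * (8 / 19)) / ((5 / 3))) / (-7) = -1152 / 665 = -1.73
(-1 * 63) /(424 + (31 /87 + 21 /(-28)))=-0.15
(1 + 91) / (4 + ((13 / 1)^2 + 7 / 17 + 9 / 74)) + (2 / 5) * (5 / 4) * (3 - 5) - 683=-149204884 / 218305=-683.47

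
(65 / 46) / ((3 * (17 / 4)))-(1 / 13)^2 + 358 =70989643 / 198237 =358.10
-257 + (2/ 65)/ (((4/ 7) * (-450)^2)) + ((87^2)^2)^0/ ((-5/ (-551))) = -3864509993/ 26325000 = -146.80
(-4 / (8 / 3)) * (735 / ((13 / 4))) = -4410 / 13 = -339.23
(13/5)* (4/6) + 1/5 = 29/15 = 1.93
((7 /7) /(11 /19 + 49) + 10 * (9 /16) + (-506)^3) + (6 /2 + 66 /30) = -129554205.15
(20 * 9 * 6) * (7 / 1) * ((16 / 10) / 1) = 12096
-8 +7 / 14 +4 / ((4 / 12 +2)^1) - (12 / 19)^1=-1707 / 266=-6.42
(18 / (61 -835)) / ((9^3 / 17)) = -17 / 31347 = -0.00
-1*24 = -24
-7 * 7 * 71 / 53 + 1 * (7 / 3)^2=-28714 / 477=-60.20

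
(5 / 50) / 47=1 / 470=0.00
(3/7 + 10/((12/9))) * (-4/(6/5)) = -185/7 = -26.43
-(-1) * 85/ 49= 1.73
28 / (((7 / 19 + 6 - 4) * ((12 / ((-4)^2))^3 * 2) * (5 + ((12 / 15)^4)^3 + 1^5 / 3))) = 2.59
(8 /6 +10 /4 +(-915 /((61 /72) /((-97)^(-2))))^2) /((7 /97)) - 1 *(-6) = 2273165459 /38332266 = 59.30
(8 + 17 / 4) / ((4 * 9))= 49 / 144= 0.34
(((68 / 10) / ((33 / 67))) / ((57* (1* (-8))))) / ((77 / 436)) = -124151 / 724185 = -0.17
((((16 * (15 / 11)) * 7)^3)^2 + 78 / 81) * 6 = 1214085997264988121172 / 15944049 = 76146654922158.61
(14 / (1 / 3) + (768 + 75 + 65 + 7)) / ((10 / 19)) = 1818.30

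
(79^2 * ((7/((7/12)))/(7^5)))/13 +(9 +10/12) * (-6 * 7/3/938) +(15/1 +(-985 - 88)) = -92910502541/87833382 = -1057.80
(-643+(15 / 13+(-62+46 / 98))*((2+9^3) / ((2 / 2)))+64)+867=-43847.42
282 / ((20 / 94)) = 6627 / 5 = 1325.40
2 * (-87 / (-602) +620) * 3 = 1119981 / 301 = 3720.87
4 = 4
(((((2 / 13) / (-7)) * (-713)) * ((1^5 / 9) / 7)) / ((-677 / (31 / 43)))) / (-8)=22103 / 667573452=0.00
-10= -10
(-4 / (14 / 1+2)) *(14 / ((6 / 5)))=-35 / 12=-2.92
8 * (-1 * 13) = -104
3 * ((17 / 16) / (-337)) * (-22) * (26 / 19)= 7293 / 25612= 0.28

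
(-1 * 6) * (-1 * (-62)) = -372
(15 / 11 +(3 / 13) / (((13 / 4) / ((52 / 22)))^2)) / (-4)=-2337 / 6292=-0.37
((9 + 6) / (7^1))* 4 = 8.57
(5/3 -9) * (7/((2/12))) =-308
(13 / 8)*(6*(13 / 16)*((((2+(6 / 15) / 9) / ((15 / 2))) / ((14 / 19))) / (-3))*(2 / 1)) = -73853 / 37800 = -1.95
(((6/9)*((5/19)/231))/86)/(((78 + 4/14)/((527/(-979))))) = -2635/43393082436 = -0.00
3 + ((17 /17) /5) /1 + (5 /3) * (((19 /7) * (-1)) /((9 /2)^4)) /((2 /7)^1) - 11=-771437 /98415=-7.84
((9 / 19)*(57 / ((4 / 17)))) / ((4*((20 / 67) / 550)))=1691415 / 32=52856.72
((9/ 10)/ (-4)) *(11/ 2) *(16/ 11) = -9/ 5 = -1.80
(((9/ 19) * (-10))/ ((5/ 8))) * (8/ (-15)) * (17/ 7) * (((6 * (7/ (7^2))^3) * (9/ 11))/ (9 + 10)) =352512/ 47671855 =0.01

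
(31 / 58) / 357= 0.00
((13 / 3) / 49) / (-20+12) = -13 / 1176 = -0.01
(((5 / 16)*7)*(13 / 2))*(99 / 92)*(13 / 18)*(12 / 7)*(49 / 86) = 1366365 / 126592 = 10.79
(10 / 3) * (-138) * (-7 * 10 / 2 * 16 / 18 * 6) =257600 / 3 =85866.67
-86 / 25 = -3.44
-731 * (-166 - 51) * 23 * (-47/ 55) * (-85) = 2915088379/ 11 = 265008034.45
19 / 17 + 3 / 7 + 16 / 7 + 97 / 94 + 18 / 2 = 155081 / 11186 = 13.86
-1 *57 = -57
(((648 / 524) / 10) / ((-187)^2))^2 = 0.00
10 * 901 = 9010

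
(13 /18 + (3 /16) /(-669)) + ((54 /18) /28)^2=577015 /786744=0.73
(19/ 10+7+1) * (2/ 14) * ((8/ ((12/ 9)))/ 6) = 99/ 70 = 1.41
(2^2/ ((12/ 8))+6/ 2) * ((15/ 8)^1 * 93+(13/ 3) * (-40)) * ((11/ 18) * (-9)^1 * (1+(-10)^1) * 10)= 23375/ 8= 2921.88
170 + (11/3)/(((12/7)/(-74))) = 211/18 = 11.72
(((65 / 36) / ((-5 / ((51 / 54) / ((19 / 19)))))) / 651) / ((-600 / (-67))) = -14807 / 253108800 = -0.00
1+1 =2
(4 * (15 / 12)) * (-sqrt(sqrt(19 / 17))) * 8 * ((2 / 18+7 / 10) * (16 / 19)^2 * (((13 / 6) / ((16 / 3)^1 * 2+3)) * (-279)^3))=1172482242048 * 17^(3 / 4) * 19^(1 / 4) / 251617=81450055.59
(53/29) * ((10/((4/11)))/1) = 2915/58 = 50.26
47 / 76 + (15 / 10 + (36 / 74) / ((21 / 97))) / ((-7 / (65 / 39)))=-37719 / 137788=-0.27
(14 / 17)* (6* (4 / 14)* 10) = 240 / 17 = 14.12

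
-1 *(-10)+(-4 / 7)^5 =167046 / 16807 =9.94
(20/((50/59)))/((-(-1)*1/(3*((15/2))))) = 531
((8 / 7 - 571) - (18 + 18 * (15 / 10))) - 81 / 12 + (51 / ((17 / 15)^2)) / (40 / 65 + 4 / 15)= -2950420 / 5117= -576.59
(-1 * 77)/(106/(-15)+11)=-1155/59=-19.58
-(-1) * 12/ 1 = 12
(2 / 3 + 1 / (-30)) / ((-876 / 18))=-19 / 1460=-0.01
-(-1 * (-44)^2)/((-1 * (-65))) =1936/65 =29.78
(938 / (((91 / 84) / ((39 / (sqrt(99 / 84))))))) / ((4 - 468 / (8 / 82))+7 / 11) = -1876 * sqrt(231) / 4393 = -6.49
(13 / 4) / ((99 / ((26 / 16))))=169 / 3168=0.05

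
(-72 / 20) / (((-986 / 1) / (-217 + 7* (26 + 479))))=29862 / 2465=12.11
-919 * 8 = -7352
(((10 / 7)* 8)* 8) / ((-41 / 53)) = -33920 / 287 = -118.19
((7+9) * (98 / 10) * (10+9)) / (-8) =-1862 / 5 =-372.40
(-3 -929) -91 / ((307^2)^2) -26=-8509793293049 / 8882874001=-958.00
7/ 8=0.88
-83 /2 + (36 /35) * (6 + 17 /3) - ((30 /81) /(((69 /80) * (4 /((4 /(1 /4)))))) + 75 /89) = -10631663 /331614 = -32.06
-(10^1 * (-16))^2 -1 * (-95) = -25505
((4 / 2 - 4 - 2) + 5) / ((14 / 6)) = 0.43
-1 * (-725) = 725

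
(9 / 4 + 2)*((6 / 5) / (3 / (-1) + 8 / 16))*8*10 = -163.20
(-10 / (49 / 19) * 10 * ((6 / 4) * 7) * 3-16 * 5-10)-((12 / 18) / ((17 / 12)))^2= -2653468 / 2023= -1311.65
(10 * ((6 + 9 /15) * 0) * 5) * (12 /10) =0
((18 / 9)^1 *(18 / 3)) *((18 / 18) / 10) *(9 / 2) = 27 / 5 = 5.40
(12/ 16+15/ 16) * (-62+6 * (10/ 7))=-5049/ 56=-90.16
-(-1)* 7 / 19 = 7 / 19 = 0.37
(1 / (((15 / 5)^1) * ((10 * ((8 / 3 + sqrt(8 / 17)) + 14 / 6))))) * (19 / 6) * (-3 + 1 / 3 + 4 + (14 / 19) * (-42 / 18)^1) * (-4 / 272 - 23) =17215 / 90072 - 3443 * sqrt(34) / 765612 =0.16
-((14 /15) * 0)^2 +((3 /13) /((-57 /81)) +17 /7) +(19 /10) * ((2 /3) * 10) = 76598 /5187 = 14.77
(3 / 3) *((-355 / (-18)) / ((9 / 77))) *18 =27335 / 9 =3037.22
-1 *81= -81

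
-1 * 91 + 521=430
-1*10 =-10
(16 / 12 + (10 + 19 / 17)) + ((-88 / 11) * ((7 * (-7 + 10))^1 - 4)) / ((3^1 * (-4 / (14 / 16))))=1521 / 68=22.37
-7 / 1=-7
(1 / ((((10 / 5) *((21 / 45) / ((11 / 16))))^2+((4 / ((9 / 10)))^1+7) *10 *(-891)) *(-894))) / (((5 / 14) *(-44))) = -1155 / 1654545512104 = -0.00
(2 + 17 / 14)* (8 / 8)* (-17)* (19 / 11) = -14535 / 154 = -94.38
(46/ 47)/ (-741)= -46/ 34827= -0.00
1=1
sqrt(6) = 2.45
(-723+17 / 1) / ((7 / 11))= -7766 / 7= -1109.43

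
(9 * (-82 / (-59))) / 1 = 738 / 59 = 12.51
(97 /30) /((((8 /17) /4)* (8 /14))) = 11543 /240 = 48.10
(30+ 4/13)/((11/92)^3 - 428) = -0.07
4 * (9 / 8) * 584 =2628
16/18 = 8/9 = 0.89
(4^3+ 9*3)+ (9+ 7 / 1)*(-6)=-5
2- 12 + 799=789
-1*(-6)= 6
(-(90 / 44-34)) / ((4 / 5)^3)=87875 / 1408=62.41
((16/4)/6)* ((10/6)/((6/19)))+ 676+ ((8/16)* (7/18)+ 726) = 151817/108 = 1405.71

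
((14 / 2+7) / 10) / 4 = 7 / 20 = 0.35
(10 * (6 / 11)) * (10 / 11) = 600 / 121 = 4.96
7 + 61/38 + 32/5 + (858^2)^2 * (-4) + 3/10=-205936225259026/95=-2167749739568.69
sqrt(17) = 4.12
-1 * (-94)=94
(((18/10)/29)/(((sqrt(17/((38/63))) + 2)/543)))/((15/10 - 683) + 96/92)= 17084952/4171014755 - 674406* sqrt(4522)/4171014755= -0.01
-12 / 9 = -4 / 3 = -1.33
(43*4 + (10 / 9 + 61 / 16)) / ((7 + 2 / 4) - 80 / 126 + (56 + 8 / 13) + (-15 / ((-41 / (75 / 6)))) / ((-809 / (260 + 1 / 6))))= 76899241783 / 26952336812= 2.85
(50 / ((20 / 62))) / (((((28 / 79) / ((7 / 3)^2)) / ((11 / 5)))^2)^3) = 1570610847533438049162439 / 6802444800000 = 230889172012.60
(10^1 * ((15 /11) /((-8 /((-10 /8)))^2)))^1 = 1875 /5632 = 0.33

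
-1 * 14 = -14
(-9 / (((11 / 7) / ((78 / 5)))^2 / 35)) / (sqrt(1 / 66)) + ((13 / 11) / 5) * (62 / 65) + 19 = 5287 / 275- 18781308 * sqrt(66) / 605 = -252179.23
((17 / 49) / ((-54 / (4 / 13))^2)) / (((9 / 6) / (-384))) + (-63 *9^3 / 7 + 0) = -39607783697 / 6036849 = -6561.00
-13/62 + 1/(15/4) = 53/930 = 0.06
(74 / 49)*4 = 296 / 49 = 6.04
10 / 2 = 5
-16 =-16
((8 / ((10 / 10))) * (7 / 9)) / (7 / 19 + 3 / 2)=2128 / 639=3.33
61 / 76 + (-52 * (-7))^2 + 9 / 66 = 110767441 / 836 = 132496.94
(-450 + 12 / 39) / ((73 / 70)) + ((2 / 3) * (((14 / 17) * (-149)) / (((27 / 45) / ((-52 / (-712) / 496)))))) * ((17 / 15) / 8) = -1950990496931 / 4524406848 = -431.21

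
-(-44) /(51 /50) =2200 /51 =43.14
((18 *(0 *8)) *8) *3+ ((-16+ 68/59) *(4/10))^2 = 3069504/87025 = 35.27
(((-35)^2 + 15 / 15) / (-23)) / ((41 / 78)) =-95628 / 943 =-101.41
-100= -100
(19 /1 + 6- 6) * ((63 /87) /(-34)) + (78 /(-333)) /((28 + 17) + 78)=-5473183 /13461858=-0.41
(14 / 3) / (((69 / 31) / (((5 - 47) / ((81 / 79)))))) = -480004 / 5589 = -85.88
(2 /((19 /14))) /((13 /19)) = 28 /13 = 2.15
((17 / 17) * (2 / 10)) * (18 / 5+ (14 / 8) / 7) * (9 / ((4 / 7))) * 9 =43659 / 400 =109.15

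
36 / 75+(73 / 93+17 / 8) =63053 / 18600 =3.39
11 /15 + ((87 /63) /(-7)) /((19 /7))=1318 /1995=0.66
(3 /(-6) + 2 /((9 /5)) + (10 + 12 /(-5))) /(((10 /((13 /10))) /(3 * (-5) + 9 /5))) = -105677 /7500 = -14.09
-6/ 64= -3/ 32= -0.09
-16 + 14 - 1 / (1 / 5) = -7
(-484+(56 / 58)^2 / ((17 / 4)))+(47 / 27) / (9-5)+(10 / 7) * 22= -4884558239 / 10808532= -451.92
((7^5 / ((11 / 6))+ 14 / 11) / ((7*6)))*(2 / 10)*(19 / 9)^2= 2600644 / 13365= 194.59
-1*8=-8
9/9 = 1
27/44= 0.61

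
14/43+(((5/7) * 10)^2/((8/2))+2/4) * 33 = 1844653/4214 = 437.74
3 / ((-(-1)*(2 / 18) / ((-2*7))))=-378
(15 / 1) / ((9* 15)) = 1 / 9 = 0.11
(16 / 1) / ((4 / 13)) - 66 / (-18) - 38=53 / 3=17.67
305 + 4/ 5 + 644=4749/ 5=949.80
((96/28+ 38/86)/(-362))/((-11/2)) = 1165/599291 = 0.00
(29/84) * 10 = 145/42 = 3.45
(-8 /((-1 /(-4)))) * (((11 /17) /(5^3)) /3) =-352 /6375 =-0.06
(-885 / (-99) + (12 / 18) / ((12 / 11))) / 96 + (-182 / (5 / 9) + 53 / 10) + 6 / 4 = -30479377 / 95040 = -320.70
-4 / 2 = -2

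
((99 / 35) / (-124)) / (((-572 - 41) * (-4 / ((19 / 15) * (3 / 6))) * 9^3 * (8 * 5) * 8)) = -0.00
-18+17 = -1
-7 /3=-2.33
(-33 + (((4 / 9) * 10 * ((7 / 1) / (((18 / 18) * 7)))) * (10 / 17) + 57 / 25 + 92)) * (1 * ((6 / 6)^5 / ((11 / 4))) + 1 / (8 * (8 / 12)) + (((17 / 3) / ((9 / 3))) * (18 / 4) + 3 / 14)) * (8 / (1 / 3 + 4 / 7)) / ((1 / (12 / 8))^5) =11298610377 / 284240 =39750.25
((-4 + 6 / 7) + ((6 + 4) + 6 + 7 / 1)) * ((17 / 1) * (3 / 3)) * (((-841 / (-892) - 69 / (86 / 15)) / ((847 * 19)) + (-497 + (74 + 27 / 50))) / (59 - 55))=-1400450199087461 / 39280379600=-35652.66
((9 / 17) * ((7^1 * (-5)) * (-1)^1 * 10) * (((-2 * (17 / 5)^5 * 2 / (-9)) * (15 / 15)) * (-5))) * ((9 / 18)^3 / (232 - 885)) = 584647 / 16325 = 35.81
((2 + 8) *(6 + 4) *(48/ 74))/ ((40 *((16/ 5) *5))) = 15/ 148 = 0.10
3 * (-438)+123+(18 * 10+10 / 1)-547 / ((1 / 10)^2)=-55701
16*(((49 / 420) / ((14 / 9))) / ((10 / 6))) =18 / 25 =0.72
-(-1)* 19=19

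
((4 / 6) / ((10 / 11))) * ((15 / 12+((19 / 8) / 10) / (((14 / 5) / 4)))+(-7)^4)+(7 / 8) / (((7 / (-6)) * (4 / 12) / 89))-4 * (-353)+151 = 524941 / 168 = 3124.65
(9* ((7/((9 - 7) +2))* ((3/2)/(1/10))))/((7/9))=1215/4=303.75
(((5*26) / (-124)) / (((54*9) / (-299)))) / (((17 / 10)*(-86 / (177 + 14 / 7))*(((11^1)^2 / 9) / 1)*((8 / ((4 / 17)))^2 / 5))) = -86971625 / 342330843888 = -0.00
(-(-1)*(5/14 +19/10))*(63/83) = 711/415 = 1.71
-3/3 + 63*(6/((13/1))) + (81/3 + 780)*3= 31838/13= 2449.08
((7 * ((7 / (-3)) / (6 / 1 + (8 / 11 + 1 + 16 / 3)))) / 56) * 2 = -77 / 1724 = -0.04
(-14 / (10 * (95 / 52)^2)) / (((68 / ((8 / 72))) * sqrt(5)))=-4732 * sqrt(5) / 34520625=-0.00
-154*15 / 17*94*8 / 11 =-157920 / 17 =-9289.41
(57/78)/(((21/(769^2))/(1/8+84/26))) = 3921314791/56784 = 69056.68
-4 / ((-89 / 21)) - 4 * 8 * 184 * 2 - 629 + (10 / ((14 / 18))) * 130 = -6686427 / 623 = -10732.63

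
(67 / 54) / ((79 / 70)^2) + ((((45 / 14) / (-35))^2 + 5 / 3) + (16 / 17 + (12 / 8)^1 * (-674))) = -27715651748189 / 27511800876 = -1007.41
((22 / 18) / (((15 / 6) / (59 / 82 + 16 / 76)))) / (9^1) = 1771 / 35055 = 0.05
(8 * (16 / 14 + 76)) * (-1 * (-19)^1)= 82080 / 7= 11725.71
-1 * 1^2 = -1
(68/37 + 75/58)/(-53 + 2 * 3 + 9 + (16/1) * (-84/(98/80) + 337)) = 47033/63946508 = 0.00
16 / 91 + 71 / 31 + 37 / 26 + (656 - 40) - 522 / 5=14541951 / 28210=515.49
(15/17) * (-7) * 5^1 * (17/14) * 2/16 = -75/16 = -4.69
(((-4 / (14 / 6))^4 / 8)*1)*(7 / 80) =162 / 1715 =0.09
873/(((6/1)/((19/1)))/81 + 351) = 447849/180065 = 2.49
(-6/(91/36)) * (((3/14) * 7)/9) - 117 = -10683/91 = -117.40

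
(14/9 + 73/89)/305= 1903/244305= 0.01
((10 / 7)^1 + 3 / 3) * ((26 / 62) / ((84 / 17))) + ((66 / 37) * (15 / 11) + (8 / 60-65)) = -209844431 / 3372180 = -62.23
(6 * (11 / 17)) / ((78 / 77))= 847 / 221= 3.83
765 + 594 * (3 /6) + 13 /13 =1063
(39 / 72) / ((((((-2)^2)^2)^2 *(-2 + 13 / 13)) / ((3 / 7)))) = -13 / 14336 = -0.00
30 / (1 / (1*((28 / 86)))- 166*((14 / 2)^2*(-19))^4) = -0.00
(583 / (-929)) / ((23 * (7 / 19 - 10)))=11077 / 3910161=0.00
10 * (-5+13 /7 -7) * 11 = -7810 /7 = -1115.71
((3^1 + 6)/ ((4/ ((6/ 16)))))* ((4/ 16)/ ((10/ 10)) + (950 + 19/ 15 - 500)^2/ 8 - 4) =137437833/ 6400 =21474.66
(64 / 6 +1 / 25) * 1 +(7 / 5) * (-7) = 68 / 75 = 0.91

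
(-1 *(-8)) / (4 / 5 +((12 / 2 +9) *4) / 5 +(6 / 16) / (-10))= 640 / 1021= 0.63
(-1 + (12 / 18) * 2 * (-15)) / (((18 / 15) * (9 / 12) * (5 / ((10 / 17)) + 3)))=-140 / 69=-2.03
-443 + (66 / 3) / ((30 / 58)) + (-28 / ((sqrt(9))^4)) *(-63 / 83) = -1494763 / 3735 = -400.20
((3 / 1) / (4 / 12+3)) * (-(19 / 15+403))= -363.84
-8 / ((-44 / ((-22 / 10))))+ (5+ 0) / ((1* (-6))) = -37 / 30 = -1.23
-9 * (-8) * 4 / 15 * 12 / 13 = 1152 / 65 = 17.72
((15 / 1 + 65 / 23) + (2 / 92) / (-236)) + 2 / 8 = 196233 / 10856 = 18.08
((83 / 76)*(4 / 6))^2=6889 / 12996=0.53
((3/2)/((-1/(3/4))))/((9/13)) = -13/8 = -1.62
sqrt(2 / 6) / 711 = sqrt(3) / 2133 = 0.00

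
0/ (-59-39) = 0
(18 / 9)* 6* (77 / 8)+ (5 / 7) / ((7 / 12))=11439 / 98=116.72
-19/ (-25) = 19/ 25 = 0.76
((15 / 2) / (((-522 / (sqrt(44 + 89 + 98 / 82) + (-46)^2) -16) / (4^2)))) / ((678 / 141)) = -2102598863880 / 1368834362929 -368010 *sqrt(225582) / 1368834362929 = -1.54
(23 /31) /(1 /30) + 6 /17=22.61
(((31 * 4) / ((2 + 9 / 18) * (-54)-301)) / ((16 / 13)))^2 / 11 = 162409 / 33456896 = 0.00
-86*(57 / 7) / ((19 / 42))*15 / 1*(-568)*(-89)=-1173817440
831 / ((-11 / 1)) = -831 / 11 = -75.55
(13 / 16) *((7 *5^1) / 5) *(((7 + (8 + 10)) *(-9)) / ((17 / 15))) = -1129.14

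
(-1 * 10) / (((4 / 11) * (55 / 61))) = -61 / 2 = -30.50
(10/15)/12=1/18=0.06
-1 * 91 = -91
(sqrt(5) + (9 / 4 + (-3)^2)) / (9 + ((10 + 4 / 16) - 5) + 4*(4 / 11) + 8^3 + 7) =44*sqrt(5) / 23527 + 495 / 23527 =0.03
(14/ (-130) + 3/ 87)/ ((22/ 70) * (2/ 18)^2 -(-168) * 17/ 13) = -78246/ 234810187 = -0.00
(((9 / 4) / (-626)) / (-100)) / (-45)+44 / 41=55087959 / 51332000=1.07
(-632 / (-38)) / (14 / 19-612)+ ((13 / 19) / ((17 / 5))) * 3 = 1081331 / 1875661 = 0.58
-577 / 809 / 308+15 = 3737003 / 249172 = 15.00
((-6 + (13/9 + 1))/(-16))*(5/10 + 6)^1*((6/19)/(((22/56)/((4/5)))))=2912/3135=0.93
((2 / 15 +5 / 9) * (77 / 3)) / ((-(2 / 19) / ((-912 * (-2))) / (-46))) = 14093696.71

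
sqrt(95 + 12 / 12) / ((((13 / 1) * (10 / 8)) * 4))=4 * sqrt(6) / 65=0.15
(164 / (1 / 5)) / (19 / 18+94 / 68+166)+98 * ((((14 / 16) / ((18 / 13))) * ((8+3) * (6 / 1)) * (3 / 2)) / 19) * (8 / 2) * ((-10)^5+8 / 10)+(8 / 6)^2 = -2844071103557758 / 22034205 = -129075276.53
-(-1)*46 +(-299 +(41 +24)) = -188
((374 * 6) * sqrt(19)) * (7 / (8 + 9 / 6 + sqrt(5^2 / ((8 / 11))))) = 4456.78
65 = 65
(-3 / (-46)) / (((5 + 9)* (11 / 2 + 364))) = 3 / 237958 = 0.00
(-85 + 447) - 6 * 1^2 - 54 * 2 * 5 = -184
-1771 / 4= -442.75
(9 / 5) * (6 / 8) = 27 / 20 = 1.35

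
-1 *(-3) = 3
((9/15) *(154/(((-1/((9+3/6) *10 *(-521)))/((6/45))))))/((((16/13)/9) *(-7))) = -12740013/20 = -637000.65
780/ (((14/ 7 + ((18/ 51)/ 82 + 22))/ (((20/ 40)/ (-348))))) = -3485/ 74646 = -0.05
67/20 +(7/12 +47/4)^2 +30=33383/180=185.46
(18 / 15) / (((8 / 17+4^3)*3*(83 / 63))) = 1071 / 227420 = 0.00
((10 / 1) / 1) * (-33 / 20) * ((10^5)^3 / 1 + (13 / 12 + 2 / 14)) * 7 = -924000000000001133 / 8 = -115500000000000141.62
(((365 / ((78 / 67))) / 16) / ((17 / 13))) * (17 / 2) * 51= 415735 / 64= 6495.86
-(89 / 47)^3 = -704969 / 103823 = -6.79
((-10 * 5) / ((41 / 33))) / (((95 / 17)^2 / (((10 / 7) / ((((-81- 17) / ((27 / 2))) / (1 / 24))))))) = 429165 / 40613944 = 0.01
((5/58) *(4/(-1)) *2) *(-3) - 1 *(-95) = 2815/29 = 97.07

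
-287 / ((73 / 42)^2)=-506268 / 5329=-95.00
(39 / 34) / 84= 13 / 952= 0.01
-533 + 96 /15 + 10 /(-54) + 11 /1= -69631 /135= -515.79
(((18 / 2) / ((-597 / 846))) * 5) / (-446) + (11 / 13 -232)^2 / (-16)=-400708262545 / 119995408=-3339.36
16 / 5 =3.20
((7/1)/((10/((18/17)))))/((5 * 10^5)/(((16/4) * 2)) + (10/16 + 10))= 56/4723025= 0.00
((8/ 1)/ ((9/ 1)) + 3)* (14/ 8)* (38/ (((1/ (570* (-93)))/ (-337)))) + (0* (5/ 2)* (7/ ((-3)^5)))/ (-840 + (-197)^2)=4619924575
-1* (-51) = 51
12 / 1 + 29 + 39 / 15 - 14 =148 / 5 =29.60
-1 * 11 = -11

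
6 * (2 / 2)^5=6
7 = 7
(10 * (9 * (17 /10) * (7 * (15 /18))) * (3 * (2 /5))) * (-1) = -1071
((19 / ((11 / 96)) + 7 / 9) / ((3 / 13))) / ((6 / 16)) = 1715272 / 891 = 1925.11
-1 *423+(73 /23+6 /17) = -419.47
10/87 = 0.11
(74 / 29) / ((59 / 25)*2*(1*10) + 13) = 370 / 8729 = 0.04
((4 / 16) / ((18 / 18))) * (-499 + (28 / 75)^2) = -2806091 / 22500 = -124.72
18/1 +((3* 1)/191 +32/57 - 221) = -2203778/10887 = -202.42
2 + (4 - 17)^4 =28563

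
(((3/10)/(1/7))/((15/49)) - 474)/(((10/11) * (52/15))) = -770781/5200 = -148.23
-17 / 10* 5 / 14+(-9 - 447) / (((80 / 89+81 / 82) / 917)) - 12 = -1743912505 / 7868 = -221646.23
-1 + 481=480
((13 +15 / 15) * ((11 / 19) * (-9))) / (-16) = 693 / 152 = 4.56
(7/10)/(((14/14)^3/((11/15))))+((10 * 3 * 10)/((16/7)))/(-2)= -39067/600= -65.11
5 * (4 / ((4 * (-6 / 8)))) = -20 / 3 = -6.67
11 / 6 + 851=5117 / 6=852.83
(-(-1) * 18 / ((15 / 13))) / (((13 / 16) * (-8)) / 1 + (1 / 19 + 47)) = 2964 / 7705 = 0.38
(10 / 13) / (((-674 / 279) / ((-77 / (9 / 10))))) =27.24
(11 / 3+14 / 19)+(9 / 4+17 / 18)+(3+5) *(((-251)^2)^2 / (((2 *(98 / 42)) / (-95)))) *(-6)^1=18569794143274939 / 4788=3878403120984.74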